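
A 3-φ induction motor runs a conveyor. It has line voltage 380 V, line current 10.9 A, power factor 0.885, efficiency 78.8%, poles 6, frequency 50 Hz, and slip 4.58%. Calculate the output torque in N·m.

50.1 N·m

P_in = √3·V·I·cosφ = 1.732 × 380 × 10.9 × 0.885 = 6349 W
P_out = η·P_in = 0.788 × 6349 = 5003 W
n_s = 120×50/6 = 1000 rpm; n = 1000×(1−0.0458) = 954 rpm
ω = 2π×954/60 = 99.9 rad/s
τ = P_out/ω = 5003/99.9 = 50.1 N·m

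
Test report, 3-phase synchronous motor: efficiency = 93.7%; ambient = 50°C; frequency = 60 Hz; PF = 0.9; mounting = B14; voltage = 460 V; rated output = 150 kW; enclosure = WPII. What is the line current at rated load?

P_out = 150 kW = 150000 W
P_in = P_out / η = 150000 / 0.937 = 160085 W
I_L = P_in / (√3·V_L·cosφ) = 160085 / (1.732 × 460 × 0.9) = 223 A

223 A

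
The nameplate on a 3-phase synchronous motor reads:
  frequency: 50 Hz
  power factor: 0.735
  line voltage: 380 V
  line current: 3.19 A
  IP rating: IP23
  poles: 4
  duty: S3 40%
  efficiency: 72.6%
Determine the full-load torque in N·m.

P_in = √3·V·I·cosφ = 1.732 × 380 × 3.19 × 0.735 = 1543 W
P_out = η·P_in = 0.726 × 1543 = 1120 W
n = n_s = 120×50/4 = 1500 rpm (synchronous)
ω = 2π×1500/60 = 157.1 rad/s
τ = P_out/ω = 1120/157.1 = 7.13 N·m

7.13 N·m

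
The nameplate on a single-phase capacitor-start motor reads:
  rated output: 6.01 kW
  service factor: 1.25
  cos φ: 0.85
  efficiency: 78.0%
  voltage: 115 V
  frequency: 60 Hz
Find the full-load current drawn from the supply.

78.8 A

P_out = 6.01 kW = 6010 W
P_in = P_out / η = 6010 / 0.780 = 7705 W
I = P_in / (V·cosφ) = 7705 / (115 × 0.85) = 78.8 A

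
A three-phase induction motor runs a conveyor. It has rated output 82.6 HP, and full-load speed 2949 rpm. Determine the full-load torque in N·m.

P_out = 82.6 × 746 = 61620 W
ω = 2π × 2949/60 = 308.8 rad/s
τ = P_out/ω = 61620/308.8 = 200 N·m

200 N·m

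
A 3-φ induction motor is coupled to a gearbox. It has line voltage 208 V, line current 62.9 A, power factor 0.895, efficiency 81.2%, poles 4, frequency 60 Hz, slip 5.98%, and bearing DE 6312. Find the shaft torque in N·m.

92.9 N·m

P_in = √3·V·I·cosφ = 1.732 × 208 × 62.9 × 0.895 = 20281 W
P_out = η·P_in = 0.812 × 20281 = 16468 W
n_s = 120×60/4 = 1800 rpm; n = 1800×(1−0.0598) = 1692 rpm
ω = 2π×1692/60 = 177.2 rad/s
τ = P_out/ω = 16468/177.2 = 92.9 N·m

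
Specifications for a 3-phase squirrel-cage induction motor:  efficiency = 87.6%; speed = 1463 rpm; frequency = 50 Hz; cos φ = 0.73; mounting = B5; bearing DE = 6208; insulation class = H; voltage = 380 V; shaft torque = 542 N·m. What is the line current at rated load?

ω = 2π×1463/60 = 153.2 rad/s; P_out = τω = 542 × 153.2 = 83034 W
P_in = P_out / η = 83034 / 0.876 = 94788 W
I_L = P_in / (√3·V_L·cosφ) = 94788 / (1.732 × 380 × 0.73) = 197 A

197 A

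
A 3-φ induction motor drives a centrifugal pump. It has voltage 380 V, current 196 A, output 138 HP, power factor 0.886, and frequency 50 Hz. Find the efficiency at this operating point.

P_out = 138 × 746 = 102948 W
P_in = √3·V_L·I_L·cosφ = 1.732 × 380 × 196 × 0.886 = 114293 W
η = P_out / P_in = 102948 / 114293 = 0.901 = 90.1%

90.1 %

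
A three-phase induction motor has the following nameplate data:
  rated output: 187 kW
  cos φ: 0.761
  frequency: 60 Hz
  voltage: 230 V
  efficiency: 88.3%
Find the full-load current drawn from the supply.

P_out = 187 kW = 187000 W
P_in = P_out / η = 187000 / 0.883 = 211778 W
I_L = P_in / (√3·V_L·cosφ) = 211778 / (1.732 × 230 × 0.761) = 699 A

699 A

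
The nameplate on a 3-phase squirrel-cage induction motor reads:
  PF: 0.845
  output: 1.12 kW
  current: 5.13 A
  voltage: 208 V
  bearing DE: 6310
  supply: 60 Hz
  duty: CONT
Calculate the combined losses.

P_in = √3·V·I·cosφ = 1.732×208×5.13×0.845 = 1562 W
P_out = 1120 W
Losses = P_in − P_out = 1562 − 1120 = 442 W

442 W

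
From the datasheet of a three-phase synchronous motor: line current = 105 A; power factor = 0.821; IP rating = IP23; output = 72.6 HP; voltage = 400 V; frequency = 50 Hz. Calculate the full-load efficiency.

P_out = 72.6 × 746 = 54160 W
P_in = √3·V_L·I_L·cosφ = 1.732 × 400 × 105 × 0.821 = 59723 W
η = P_out / P_in = 54160 / 59723 = 0.907 = 90.7%

90.7 %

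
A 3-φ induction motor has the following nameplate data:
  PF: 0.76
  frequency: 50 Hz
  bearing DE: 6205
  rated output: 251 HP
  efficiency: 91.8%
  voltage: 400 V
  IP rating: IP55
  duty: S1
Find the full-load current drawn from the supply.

387 A

P_out = 251 × 746 = 187246 W
P_in = P_out / η = 187246 / 0.918 = 203972 W
I_L = P_in / (√3·V_L·cosφ) = 203972 / (1.732 × 400 × 0.76) = 387 A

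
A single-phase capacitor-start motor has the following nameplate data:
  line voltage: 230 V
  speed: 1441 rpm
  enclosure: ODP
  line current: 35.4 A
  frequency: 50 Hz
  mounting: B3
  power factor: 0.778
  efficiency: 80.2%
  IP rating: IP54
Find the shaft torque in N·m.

33.7 N·m

P_in = V·I·cosφ = 230 × 35.4 × 0.778 = 6334 W
P_out = η·P_in = 0.802 × 6334 = 5080 W
n = 1441 rpm
ω = 2π×1441/60 = 150.9 rad/s
τ = P_out/ω = 5080/150.9 = 33.7 N·m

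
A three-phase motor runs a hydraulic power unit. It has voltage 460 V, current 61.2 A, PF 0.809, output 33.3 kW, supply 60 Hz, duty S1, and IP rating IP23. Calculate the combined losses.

6150 W

P_in = √3·V·I·cosφ = 1.732×460×61.2×0.809 = 39446 W
P_out = 33300 W
Losses = P_in − P_out = 39446 − 33300 = 6146 W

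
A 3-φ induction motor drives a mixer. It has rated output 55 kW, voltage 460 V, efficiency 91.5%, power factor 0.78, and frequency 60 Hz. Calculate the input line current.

P_out = 55 kW = 55000 W
P_in = P_out / η = 55000 / 0.915 = 60109 W
I_L = P_in / (√3·V_L·cosφ) = 60109 / (1.732 × 460 × 0.78) = 96.7 A

96.7 A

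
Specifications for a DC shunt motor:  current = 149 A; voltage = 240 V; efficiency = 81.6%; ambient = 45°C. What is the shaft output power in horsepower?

P_in = V·I = 240 × 149 = 35760 W
P_out = η·P_in = 0.816 × 35760 = 29180 W
= 29180/746 = 39.1 HP

39.1 HP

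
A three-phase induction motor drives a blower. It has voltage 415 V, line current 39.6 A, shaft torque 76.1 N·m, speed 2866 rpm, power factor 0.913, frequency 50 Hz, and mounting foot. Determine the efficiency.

ω = 2π × 2866/60 = 300.1 rad/s; P_out = τω = 76.1 × 300.1 = 22838 W
P_in = √3·V_L·I_L·cosφ = 1.732 × 415 × 39.6 × 0.913 = 25987 W
η = P_out / P_in = 22838 / 25987 = 0.879 = 87.9%

87.9 %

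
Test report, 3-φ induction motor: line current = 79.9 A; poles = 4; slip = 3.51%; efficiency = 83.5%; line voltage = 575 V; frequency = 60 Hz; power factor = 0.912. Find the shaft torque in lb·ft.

246 lb·ft

P_in = √3·V·I·cosφ = 1.732 × 575 × 79.9 × 0.912 = 72570 W
P_out = η·P_in = 0.835 × 72570 = 60596 W
n_s = 120×60/4 = 1800 rpm; n = 1800×(1−0.0351) = 1737 rpm
ω = 2π×1737/60 = 181.9 rad/s
τ = P_out/ω = 60596/181.9 = 333.1 N·m
In lb·ft: 333.1/1.356 = 246 lb·ft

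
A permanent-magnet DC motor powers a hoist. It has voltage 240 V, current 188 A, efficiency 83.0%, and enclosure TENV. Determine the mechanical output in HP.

50.2 HP

P_in = V·I = 240 × 188 = 45120 W
P_out = η·P_in = 0.83 × 45120 = 37450 W
= 37450/746 = 50.2 HP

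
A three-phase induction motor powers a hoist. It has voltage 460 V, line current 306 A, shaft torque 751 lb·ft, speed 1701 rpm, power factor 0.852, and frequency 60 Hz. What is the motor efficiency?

τ = 751 lb·ft × 1.356 = 1018 N·m
ω = 2π × 1701/60 = 178.1 rad/s; P_out = τω = 1018 × 178.1 = 181306 W
P_in = √3·V_L·I_L·cosφ = 1.732 × 460 × 306 × 0.852 = 207714 W
η = P_out / P_in = 181306 / 207714 = 0.873 = 87.3%

87.3 %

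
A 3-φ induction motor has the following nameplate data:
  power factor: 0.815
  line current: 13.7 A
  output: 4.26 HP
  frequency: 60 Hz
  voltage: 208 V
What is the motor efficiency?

P_out = 4.26 × 746 = 3178 W
P_in = √3·V_L·I_L·cosφ = 1.732 × 208 × 13.7 × 0.815 = 4022 W
η = P_out / P_in = 3178 / 4022 = 0.790 = 79.0%

79.0 %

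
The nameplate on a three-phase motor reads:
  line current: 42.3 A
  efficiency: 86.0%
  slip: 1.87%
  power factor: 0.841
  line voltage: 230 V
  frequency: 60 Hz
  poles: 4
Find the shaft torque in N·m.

P_in = √3·V·I·cosφ = 1.732 × 230 × 42.3 × 0.841 = 14171 W
P_out = η·P_in = 0.86 × 14171 = 12187 W
n_s = 120×60/4 = 1800 rpm; n = 1800×(1−0.0187) = 1766 rpm
ω = 2π×1766/60 = 184.9 rad/s
τ = P_out/ω = 12187/184.9 = 65.9 N·m

65.9 N·m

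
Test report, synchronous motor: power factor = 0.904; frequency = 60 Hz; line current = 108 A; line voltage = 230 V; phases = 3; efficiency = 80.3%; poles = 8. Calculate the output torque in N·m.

P_in = √3·V·I·cosφ = 1.732 × 230 × 108 × 0.904 = 38893 W
P_out = η·P_in = 0.803 × 38893 = 31231 W
n = n_s = 120×60/8 = 900 rpm (synchronous)
ω = 2π×900/60 = 94.25 rad/s
τ = P_out/ω = 31231/94.25 = 331 N·m

331 N·m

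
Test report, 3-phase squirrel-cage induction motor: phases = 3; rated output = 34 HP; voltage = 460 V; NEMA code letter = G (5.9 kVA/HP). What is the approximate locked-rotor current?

252 A

S_LR = 5.9 × 34 = 200.6 kVA
I_LR = S_LR/(√3·V_L) = 200600/(1.732×460) = 252 A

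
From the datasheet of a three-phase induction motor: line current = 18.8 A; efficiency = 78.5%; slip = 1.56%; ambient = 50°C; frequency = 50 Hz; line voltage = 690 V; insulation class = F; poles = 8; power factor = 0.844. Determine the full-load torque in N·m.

P_in = √3·V·I·cosφ = 1.732 × 690 × 18.8 × 0.844 = 18963 W
P_out = η·P_in = 0.785 × 18963 = 14886 W
n_s = 120×50/8 = 750 rpm; n = 750×(1−0.0156) = 738 rpm
ω = 2π×738/60 = 77.28 rad/s
τ = P_out/ω = 14886/77.28 = 193 N·m

193 N·m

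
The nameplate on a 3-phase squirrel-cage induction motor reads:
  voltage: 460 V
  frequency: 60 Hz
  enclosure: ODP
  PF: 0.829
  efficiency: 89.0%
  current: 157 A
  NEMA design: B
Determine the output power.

P_in = √3·V·I·cosφ = 1.732 × 460 × 157 × 0.829 = 103695 W
P_out = η·P_in = 0.89 × 103695 = 92289 W

92.3 kW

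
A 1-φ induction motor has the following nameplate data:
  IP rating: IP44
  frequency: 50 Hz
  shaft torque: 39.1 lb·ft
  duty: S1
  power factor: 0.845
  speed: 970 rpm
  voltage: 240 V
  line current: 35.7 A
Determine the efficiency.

τ = 39.1 lb·ft × 1.356 = 53.02 N·m
ω = 2π × 970/60 = 101.6 rad/s; P_out = τω = 53.02 × 101.6 = 5387 W
P_in = V·I·cosφ = 240 × 35.7 × 0.845 = 7240 W
η = P_out / P_in = 5387 / 7240 = 0.744 = 74.4%

74.4 %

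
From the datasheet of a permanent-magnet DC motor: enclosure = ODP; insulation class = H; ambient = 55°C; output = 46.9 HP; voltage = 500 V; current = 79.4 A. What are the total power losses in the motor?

P_in = V·I = 500×79.4 = 39700 W
P_out = 46.9×746 = 34987 W
Losses = P_in − P_out = 39700 − 34987 = 4713 W

4.71 kW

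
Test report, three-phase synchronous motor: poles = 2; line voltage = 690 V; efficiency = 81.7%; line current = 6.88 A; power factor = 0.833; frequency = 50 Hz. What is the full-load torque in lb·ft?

P_in = √3·V·I·cosφ = 1.732 × 690 × 6.88 × 0.833 = 6849 W
P_out = η·P_in = 0.817 × 6849 = 5596 W
n = n_s = 120×50/2 = 3000 rpm (synchronous)
ω = 2π×3000/60 = 314.2 rad/s
τ = P_out/ω = 5596/314.2 = 17.81 N·m
In lb·ft: 17.81/1.356 = 13.1 lb·ft

13.1 lb·ft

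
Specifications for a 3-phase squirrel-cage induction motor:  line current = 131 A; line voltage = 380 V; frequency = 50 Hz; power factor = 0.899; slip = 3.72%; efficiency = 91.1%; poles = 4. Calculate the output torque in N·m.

P_in = √3·V·I·cosφ = 1.732 × 380 × 131 × 0.899 = 77511 W
P_out = η·P_in = 0.911 × 77511 = 70613 W
n_s = 120×50/4 = 1500 rpm; n = 1500×(1−0.0372) = 1444 rpm
ω = 2π×1444/60 = 151.2 rad/s
τ = P_out/ω = 70613/151.2 = 467 N·m

467 N·m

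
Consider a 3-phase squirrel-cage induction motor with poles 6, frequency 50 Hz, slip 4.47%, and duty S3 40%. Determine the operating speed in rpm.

955 rpm

n_s = 120f/p = 120×50/6 = 1000 rpm
n = n_s(1 − s) = 1000 × (1 − 0.0447) = 955 rpm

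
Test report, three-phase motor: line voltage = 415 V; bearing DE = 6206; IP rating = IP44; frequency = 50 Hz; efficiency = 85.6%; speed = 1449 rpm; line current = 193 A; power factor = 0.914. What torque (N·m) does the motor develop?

715 N·m

P_in = √3·V·I·cosφ = 1.732 × 415 × 193 × 0.914 = 126794 W
P_out = η·P_in = 0.856 × 126794 = 108536 W
n = 1449 rpm
ω = 2π×1449/60 = 151.7 rad/s
τ = P_out/ω = 108536/151.7 = 715 N·m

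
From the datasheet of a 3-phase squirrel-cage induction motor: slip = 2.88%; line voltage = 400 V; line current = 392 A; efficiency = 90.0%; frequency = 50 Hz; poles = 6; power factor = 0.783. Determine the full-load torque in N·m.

1880 N·m

P_in = √3·V·I·cosφ = 1.732 × 400 × 392 × 0.783 = 212645 W
P_out = η·P_in = 0.9 × 212645 = 191381 W
n_s = 120×50/6 = 1000 rpm; n = 1000×(1−0.0288) = 971 rpm
ω = 2π×971/60 = 101.7 rad/s
τ = P_out/ω = 191381/101.7 = 1880 N·m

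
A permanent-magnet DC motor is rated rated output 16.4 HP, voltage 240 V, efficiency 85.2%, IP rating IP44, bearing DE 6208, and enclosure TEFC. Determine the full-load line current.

59.8 A

P_out = 16.4 × 746 = 12234 W
P_in = P_out / η = 12234 / 0.852 = 14359 W
I = P_in / V = 14359 / 240 = 59.8 A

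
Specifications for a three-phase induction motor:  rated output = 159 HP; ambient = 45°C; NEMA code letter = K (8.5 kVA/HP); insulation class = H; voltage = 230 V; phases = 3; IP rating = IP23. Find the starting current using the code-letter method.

3390 A

S_LR = 8.5 × 159 = 1351.5 kVA
I_LR = S_LR/(√3·V_L) = 1351500/(1.732×230) = 3390 A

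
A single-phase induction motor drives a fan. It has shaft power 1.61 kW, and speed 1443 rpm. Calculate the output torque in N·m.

10.7 N·m

ω = 2π × 1443/60 = 151.1 rad/s
τ = P/ω = 1610/151.1 = 10.7 N·m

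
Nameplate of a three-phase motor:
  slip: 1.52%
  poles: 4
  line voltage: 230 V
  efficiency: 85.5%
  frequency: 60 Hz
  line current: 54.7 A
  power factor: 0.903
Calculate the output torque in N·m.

90.6 N·m

P_in = √3·V·I·cosφ = 1.732 × 230 × 54.7 × 0.903 = 19677 W
P_out = η·P_in = 0.855 × 19677 = 16824 W
n_s = 120×60/4 = 1800 rpm; n = 1800×(1−0.0152) = 1773 rpm
ω = 2π×1773/60 = 185.7 rad/s
τ = P_out/ω = 16824/185.7 = 90.6 N·m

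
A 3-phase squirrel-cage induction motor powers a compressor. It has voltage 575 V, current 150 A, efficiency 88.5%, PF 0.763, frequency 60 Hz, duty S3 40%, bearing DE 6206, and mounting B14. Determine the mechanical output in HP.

135 HP

P_in = √3·V·I·cosφ = 1.732 × 575 × 150 × 0.763 = 113981 W
P_out = η·P_in = 0.885 × 113981 = 100873 W
= 100873/746 = 135 HP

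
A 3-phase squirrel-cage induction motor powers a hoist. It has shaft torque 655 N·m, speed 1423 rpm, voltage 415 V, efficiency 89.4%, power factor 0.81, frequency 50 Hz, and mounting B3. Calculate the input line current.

188 A

ω = 2π×1423/60 = 149 rad/s; P_out = τω = 655 × 149 = 97595 W
P_in = P_out / η = 97595 / 0.894 = 109167 W
I_L = P_in / (√3·V_L·cosφ) = 109167 / (1.732 × 415 × 0.81) = 188 A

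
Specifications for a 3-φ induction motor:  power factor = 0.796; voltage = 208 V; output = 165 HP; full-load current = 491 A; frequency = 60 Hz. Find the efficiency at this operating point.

P_out = 165 × 746 = 123090 W
P_in = √3·V_L·I_L·cosφ = 1.732 × 208 × 491 × 0.796 = 140801 W
η = P_out / P_in = 123090 / 140801 = 0.874 = 87.4%

87.4 %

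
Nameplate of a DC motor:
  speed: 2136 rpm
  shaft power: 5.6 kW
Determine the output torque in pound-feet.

ω = 2π × 2136/60 = 223.7 rad/s
τ = P/ω = 5600/223.7 = 25.03 N·m
In lb·ft: 25.03/1.356 = 18.5 lb·ft

18.5 lb·ft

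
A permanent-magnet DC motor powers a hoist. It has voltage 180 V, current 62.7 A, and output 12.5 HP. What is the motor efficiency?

P_out = 12.5 × 746 = 9325 W
P_in = V·I = 180 × 62.7 = 11286 W
η = P_out / P_in = 9325 / 11286 = 0.826 = 82.6%

82.6 %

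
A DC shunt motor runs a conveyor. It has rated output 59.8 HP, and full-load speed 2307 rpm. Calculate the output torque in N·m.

185 N·m

P_out = 59.8 × 746 = 44611 W
ω = 2π × 2307/60 = 241.6 rad/s
τ = P_out/ω = 44611/241.6 = 185 N·m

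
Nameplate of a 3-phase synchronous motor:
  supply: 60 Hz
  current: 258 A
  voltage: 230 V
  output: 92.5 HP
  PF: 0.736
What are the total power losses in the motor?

P_in = √3·V·I·cosφ = 1.732×230×258×0.736 = 75644 W
P_out = 92.5×746 = 69005 W
Losses = P_in − P_out = 75644 − 69005 = 6639 W

6.64 kW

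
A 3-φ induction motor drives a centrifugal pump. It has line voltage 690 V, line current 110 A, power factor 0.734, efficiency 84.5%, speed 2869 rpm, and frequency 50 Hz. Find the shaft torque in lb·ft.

P_in = √3·V·I·cosφ = 1.732 × 690 × 110 × 0.734 = 96491 W
P_out = η·P_in = 0.845 × 96491 = 81535 W
n = 2869 rpm
ω = 2π×2869/60 = 300.4 rad/s
τ = P_out/ω = 81535/300.4 = 271.4 N·m
In lb·ft: 271.4/1.356 = 200 lb·ft

200 lb·ft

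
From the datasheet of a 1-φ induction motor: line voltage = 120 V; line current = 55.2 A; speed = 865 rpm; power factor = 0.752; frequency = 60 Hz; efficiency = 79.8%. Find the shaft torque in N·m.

43.9 N·m

P_in = V·I·cosφ = 120 × 55.2 × 0.752 = 4981 W
P_out = η·P_in = 0.798 × 4981 = 3975 W
n = 865 rpm
ω = 2π×865/60 = 90.58 rad/s
τ = P_out/ω = 3975/90.58 = 43.9 N·m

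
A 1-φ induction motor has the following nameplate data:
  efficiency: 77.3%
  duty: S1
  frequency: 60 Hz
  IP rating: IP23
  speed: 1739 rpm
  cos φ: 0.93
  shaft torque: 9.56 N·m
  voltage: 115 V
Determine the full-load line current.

ω = 2π×1739/60 = 182.1 rad/s; P_out = τω = 9.56 × 182.1 = 1741 W
P_in = P_out / η = 1741 / 0.773 = 2252 W
I = P_in / (V·cosφ) = 2252 / (115 × 0.93) = 21.1 A

21.1 A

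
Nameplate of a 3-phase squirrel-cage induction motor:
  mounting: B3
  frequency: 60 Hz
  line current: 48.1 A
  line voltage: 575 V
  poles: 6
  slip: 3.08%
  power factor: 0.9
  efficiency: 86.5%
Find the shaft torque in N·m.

306 N·m

P_in = √3·V·I·cosφ = 1.732 × 575 × 48.1 × 0.9 = 43113 W
P_out = η·P_in = 0.865 × 43113 = 37293 W
n_s = 120×60/6 = 1200 rpm; n = 1200×(1−0.0308) = 1163 rpm
ω = 2π×1163/60 = 121.8 rad/s
τ = P_out/ω = 37293/121.8 = 306 N·m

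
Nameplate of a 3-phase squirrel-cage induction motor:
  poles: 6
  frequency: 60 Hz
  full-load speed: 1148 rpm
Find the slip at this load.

n_s = 120f/p = 120×60/6 = 1200 rpm
s = (n_s − n)/n_s = (1200 − 1148)/1200 = 0.0433

4.3 %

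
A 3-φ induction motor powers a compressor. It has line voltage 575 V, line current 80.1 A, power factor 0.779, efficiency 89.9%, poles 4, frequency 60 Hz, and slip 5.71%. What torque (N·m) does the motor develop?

P_in = √3·V·I·cosφ = 1.732 × 575 × 80.1 × 0.779 = 62142 W
P_out = η·P_in = 0.899 × 62142 = 55866 W
n_s = 120×60/4 = 1800 rpm; n = 1800×(1−0.0571) = 1697 rpm
ω = 2π×1697/60 = 177.7 rad/s
τ = P_out/ω = 55866/177.7 = 314 N·m

314 N·m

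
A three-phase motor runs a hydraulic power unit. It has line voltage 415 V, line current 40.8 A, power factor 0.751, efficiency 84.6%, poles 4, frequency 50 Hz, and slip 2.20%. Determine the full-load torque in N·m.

121 N·m

P_in = √3·V·I·cosφ = 1.732 × 415 × 40.8 × 0.751 = 22024 W
P_out = η·P_in = 0.846 × 22024 = 18632 W
n_s = 120×50/4 = 1500 rpm; n = 1500×(1−0.022) = 1467 rpm
ω = 2π×1467/60 = 153.6 rad/s
τ = P_out/ω = 18632/153.6 = 121 N·m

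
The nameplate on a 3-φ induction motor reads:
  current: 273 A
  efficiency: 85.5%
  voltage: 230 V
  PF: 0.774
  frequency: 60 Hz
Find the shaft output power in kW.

72 kW

P_in = √3·V·I·cosφ = 1.732 × 230 × 273 × 0.774 = 84174 W
P_out = η·P_in = 0.855 × 84174 = 71969 W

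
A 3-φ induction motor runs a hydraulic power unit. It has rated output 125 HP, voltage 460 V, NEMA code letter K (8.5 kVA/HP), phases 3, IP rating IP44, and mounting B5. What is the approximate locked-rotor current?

S_LR = 8.5 × 125 = 1062.5 kVA
I_LR = S_LR/(√3·V_L) = 1062500/(1.732×460) = 1330 A

1330 A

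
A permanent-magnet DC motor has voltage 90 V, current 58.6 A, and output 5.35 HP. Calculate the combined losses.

1.28 kW

P_in = V·I = 90×58.6 = 5274 W
P_out = 5.35×746 = 3991 W
Losses = P_in − P_out = 5274 − 3991 = 1283 W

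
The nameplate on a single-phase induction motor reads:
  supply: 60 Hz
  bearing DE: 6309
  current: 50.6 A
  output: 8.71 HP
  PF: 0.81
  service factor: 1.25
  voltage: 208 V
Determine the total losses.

P_in = V·I·cosφ = 208×50.6×0.81 = 8525 W
P_out = 8.71×746 = 6498 W
Losses = P_in − P_out = 8525 − 6498 = 2027 W

2030 W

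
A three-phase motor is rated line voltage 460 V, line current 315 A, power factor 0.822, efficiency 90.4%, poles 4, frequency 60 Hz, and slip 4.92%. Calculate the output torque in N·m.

1040 N·m

P_in = √3·V·I·cosφ = 1.732 × 460 × 315 × 0.822 = 206295 W
P_out = η·P_in = 0.904 × 206295 = 186491 W
n_s = 120×60/4 = 1800 rpm; n = 1800×(1−0.0492) = 1711 rpm
ω = 2π×1711/60 = 179.2 rad/s
τ = P_out/ω = 186491/179.2 = 1040 N·m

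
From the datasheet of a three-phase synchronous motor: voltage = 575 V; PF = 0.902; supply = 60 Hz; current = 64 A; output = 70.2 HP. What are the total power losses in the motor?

P_in = √3·V·I·cosφ = 1.732×575×64×0.902 = 57491 W
P_out = 70.2×746 = 52369 W
Losses = P_in − P_out = 57491 − 52369 = 5122 W

5.12 kW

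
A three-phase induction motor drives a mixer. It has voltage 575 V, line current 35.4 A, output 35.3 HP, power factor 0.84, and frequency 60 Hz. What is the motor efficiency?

P_out = 35.3 × 746 = 26334 W
P_in = √3·V_L·I_L·cosφ = 1.732 × 575 × 35.4 × 0.84 = 29614 W
η = P_out / P_in = 26334 / 29614 = 0.889 = 88.9%

88.9 %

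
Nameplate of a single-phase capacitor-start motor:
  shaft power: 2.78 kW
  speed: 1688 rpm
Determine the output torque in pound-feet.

11.6 lb·ft

ω = 2π × 1688/60 = 176.8 rad/s
τ = P/ω = 2780/176.8 = 15.72 N·m
In lb·ft: 15.72/1.356 = 11.6 lb·ft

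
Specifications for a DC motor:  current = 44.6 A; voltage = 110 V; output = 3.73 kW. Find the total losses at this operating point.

P_in = V·I = 110×44.6 = 4906 W
P_out = 3730 W
Losses = P_in − P_out = 4906 − 3730 = 1176 W

1180 W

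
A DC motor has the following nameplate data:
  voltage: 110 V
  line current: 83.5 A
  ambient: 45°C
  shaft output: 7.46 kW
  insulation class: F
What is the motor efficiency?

P_out = 7.46 kW = 7460 W
P_in = V·I = 110 × 83.5 = 9185 W
η = P_out / P_in = 7460 / 9185 = 0.812 = 81.2%

81.2 %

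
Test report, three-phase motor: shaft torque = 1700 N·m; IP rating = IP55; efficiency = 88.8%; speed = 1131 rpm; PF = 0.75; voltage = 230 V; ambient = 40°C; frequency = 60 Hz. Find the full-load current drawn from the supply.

ω = 2π×1131/60 = 118.4 rad/s; P_out = τω = 1700 × 118.4 = 201280 W
P_in = P_out / η = 201280 / 0.888 = 226667 W
I_L = P_in / (√3·V_L·cosφ) = 226667 / (1.732 × 230 × 0.75) = 759 A

759 A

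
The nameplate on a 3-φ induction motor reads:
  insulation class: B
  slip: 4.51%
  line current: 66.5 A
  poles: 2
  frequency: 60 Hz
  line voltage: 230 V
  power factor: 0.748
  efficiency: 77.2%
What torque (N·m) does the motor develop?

P_in = √3·V·I·cosφ = 1.732 × 230 × 66.5 × 0.748 = 19815 W
P_out = η·P_in = 0.772 × 19815 = 15297 W
n_s = 120×60/2 = 3600 rpm; n = 3600×(1−0.0451) = 3438 rpm
ω = 2π×3438/60 = 360 rad/s
τ = P_out/ω = 15297/360 = 42.5 N·m

42.5 N·m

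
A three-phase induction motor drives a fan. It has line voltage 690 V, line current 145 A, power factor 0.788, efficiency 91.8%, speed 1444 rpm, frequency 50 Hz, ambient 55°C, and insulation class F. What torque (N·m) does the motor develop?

829 N·m

P_in = √3·V·I·cosφ = 1.732 × 690 × 145 × 0.788 = 136550 W
P_out = η·P_in = 0.918 × 136550 = 125353 W
n = 1444 rpm
ω = 2π×1444/60 = 151.2 rad/s
τ = P_out/ω = 125353/151.2 = 829 N·m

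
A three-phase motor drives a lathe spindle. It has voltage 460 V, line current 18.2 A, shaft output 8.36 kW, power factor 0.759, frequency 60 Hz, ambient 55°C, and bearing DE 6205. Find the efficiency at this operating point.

P_out = 8.36 kW = 8360 W
P_in = √3·V_L·I_L·cosφ = 1.732 × 460 × 18.2 × 0.759 = 11006 W
η = P_out / P_in = 8360 / 11006 = 0.760 = 76.0%

76.0 %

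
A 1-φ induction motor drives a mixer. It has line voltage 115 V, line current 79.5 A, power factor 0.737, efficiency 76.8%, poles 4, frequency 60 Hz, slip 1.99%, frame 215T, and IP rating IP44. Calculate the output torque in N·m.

28 N·m

P_in = V·I·cosφ = 115 × 79.5 × 0.737 = 6738 W
P_out = η·P_in = 0.768 × 6738 = 5175 W
n_s = 120×60/4 = 1800 rpm; n = 1800×(1−0.0199) = 1764 rpm
ω = 2π×1764/60 = 184.7 rad/s
τ = P_out/ω = 5175/184.7 = 28 N·m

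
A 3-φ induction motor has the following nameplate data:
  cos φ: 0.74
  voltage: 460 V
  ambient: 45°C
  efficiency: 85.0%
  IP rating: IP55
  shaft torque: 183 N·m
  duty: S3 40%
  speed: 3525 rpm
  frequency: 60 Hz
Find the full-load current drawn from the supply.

135 A

ω = 2π×3525/60 = 369.1 rad/s; P_out = τω = 183 × 369.1 = 67545 W
P_in = P_out / η = 67545 / 0.850 = 79465 W
I_L = P_in / (√3·V_L·cosφ) = 79465 / (1.732 × 460 × 0.74) = 135 A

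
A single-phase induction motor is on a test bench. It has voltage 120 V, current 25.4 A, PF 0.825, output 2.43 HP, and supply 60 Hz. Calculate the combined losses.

P_in = V·I·cosφ = 120×25.4×0.825 = 2515 W
P_out = 2.43×746 = 1813 W
Losses = P_in − P_out = 2515 − 1813 = 702 W

702 W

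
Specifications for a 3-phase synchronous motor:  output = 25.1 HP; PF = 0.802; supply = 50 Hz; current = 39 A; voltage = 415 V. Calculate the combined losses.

3.76 kW

P_in = √3·V·I·cosφ = 1.732×415×39×0.802 = 22482 W
P_out = 25.1×746 = 18725 W
Losses = P_in − P_out = 22482 − 18725 = 3757 W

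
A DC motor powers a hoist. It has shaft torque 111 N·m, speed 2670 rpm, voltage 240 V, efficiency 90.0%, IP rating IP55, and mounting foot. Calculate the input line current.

ω = 2π×2670/60 = 279.6 rad/s; P_out = τω = 111 × 279.6 = 31036 W
P_in = P_out / η = 31036 / 0.900 = 34484 W
I = P_in / V = 34484 / 240 = 144 A

144 A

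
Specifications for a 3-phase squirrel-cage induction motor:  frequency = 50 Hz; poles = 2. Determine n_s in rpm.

n_s = 120f/p = 120×50/2 = 3000 rpm

3000 rpm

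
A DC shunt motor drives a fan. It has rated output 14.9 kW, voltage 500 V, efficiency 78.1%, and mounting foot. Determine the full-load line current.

38.2 A

P_out = 14.9 kW = 14900 W
P_in = P_out / η = 14900 / 0.781 = 19078 W
I = P_in / V = 19078 / 500 = 38.2 A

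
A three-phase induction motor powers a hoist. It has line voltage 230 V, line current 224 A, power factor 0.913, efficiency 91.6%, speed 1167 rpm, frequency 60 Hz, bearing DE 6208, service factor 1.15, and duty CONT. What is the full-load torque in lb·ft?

P_in = √3·V·I·cosφ = 1.732 × 230 × 224 × 0.913 = 81469 W
P_out = η·P_in = 0.916 × 81469 = 74626 W
n = 1167 rpm
ω = 2π×1167/60 = 122.2 rad/s
τ = P_out/ω = 74626/122.2 = 610.7 N·m
In lb·ft: 610.7/1.356 = 450 lb·ft

450 lb·ft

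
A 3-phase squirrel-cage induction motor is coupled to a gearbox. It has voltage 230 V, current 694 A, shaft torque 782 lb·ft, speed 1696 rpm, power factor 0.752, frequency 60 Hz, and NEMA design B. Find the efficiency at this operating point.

90.6 %

τ = 782 lb·ft × 1.356 = 1060 N·m
ω = 2π × 1696/60 = 177.6 rad/s; P_out = τω = 1060 × 177.6 = 188256 W
P_in = √3·V_L·I_L·cosφ = 1.732 × 230 × 694 × 0.752 = 207899 W
η = P_out / P_in = 188256 / 207899 = 0.906 = 90.6%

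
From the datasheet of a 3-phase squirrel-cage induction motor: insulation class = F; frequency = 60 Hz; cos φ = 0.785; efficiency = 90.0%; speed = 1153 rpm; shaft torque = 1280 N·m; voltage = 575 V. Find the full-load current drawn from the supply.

220 A

ω = 2π×1153/60 = 120.7 rad/s; P_out = τω = 1280 × 120.7 = 154496 W
P_in = P_out / η = 154496 / 0.900 = 171662 W
I_L = P_in / (√3·V_L·cosφ) = 171662 / (1.732 × 575 × 0.785) = 220 A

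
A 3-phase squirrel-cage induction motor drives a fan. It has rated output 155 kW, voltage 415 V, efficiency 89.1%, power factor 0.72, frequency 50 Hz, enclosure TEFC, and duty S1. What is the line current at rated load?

336 A

P_out = 155 kW = 155000 W
P_in = P_out / η = 155000 / 0.891 = 173962 W
I_L = P_in / (√3·V_L·cosφ) = 173962 / (1.732 × 415 × 0.72) = 336 A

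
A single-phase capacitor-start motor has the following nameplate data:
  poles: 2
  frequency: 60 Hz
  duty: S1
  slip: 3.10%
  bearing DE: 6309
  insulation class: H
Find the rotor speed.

n_s = 120f/p = 120×60/2 = 3600 rpm
n = n_s(1 − s) = 3600 × (1 − 0.031) = 3488 rpm

3488 rpm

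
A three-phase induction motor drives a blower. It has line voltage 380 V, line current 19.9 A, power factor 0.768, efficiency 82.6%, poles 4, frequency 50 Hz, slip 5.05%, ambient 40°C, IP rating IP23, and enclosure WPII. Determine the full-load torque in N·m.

P_in = √3·V·I·cosφ = 1.732 × 380 × 19.9 × 0.768 = 10059 W
P_out = η·P_in = 0.826 × 10059 = 8309 W
n_s = 120×50/4 = 1500 rpm; n = 1500×(1−0.0505) = 1424 rpm
ω = 2π×1424/60 = 149.1 rad/s
τ = P_out/ω = 8309/149.1 = 55.7 N·m

55.7 N·m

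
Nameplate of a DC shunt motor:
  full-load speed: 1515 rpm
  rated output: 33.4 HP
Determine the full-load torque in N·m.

157 N·m

P_out = 33.4 × 746 = 24916 W
ω = 2π × 1515/60 = 158.7 rad/s
τ = P_out/ω = 24916/158.7 = 157 N·m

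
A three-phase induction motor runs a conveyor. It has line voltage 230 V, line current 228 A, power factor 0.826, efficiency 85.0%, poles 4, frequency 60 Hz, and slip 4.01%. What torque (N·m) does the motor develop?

352 N·m

P_in = √3·V·I·cosφ = 1.732 × 230 × 228 × 0.826 = 75022 W
P_out = η·P_in = 0.85 × 75022 = 63769 W
n_s = 120×60/4 = 1800 rpm; n = 1800×(1−0.0401) = 1728 rpm
ω = 2π×1728/60 = 181 rad/s
τ = P_out/ω = 63769/181 = 352 N·m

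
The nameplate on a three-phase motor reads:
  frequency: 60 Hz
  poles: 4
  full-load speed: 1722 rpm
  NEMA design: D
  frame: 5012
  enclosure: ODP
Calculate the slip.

4.33 %

n_s = 120f/p = 120×60/4 = 1800 rpm
s = (n_s − n)/n_s = (1800 − 1722)/1800 = 0.0433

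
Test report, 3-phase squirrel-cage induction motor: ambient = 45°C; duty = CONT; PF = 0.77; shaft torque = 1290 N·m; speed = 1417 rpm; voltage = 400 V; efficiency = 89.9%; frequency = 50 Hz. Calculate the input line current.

ω = 2π×1417/60 = 148.4 rad/s; P_out = τω = 1290 × 148.4 = 191436 W
P_in = P_out / η = 191436 / 0.899 = 212943 W
I_L = P_in / (√3·V_L·cosφ) = 212943 / (1.732 × 400 × 0.77) = 399 A

399 A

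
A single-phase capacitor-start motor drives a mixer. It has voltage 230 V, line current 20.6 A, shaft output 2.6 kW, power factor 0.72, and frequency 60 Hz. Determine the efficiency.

76.2 %

P_out = 2.6 kW = 2600 W
P_in = V·I·cosφ = 230 × 20.6 × 0.72 = 3411 W
η = P_out / P_in = 2600 / 3411 = 0.762 = 76.2%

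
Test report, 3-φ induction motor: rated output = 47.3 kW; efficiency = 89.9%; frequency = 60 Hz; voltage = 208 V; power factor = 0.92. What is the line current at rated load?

159 A

P_out = 47.3 kW = 47300 W
P_in = P_out / η = 47300 / 0.899 = 52614 W
I_L = P_in / (√3·V_L·cosφ) = 52614 / (1.732 × 208 × 0.92) = 159 A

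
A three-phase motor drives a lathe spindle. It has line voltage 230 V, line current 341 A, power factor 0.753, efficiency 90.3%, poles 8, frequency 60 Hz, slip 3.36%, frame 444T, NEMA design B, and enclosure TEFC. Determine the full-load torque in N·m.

P_in = √3·V·I·cosφ = 1.732 × 230 × 341 × 0.753 = 102288 W
P_out = η·P_in = 0.903 × 102288 = 92366 W
n_s = 120×60/8 = 900 rpm; n = 900×(1−0.0336) = 870 rpm
ω = 2π×870/60 = 91.11 rad/s
τ = P_out/ω = 92366/91.11 = 1010 N·m

1010 N·m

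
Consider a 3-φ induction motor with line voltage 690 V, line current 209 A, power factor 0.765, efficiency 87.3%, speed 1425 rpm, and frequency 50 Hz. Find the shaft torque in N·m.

P_in = √3·V·I·cosφ = 1.732 × 690 × 209 × 0.765 = 191075 W
P_out = η·P_in = 0.873 × 191075 = 166808 W
n = 1425 rpm
ω = 2π×1425/60 = 149.2 rad/s
τ = P_out/ω = 166808/149.2 = 1120 N·m

1120 N·m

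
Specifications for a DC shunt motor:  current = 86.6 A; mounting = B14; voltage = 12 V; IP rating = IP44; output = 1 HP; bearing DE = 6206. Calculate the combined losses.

293 W

P_in = V·I = 12×86.6 = 1039 W
P_out = 1×746 = 746 W
Losses = P_in − P_out = 1039 − 746 = 293 W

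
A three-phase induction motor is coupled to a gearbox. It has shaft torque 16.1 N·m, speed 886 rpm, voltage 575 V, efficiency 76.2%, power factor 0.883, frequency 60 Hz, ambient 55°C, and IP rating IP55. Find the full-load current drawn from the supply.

2.23 A

ω = 2π×886/60 = 92.78 rad/s; P_out = τω = 16.1 × 92.78 = 1494 W
P_in = P_out / η = 1494 / 0.762 = 1961 W
I_L = P_in / (√3·V_L·cosφ) = 1961 / (1.732 × 575 × 0.883) = 2.23 A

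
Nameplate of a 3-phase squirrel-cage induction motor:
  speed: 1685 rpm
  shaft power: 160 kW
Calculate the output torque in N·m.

ω = 2π × 1685/60 = 176.5 rad/s
τ = P/ω = 160000/176.5 = 907 N·m

907 N·m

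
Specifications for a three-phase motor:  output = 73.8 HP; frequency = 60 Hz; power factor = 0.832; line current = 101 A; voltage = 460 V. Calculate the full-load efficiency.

82.2 %

P_out = 73.8 × 746 = 55055 W
P_in = √3·V_L·I_L·cosφ = 1.732 × 460 × 101 × 0.832 = 66950 W
η = P_out / P_in = 55055 / 66950 = 0.822 = 82.2%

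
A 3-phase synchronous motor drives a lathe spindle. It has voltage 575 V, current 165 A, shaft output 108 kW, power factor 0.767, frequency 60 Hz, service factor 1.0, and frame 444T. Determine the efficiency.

85.7 %

P_out = 108 kW = 108000 W
P_in = √3·V_L·I_L·cosφ = 1.732 × 575 × 165 × 0.767 = 126036 W
η = P_out / P_in = 108000 / 126036 = 0.857 = 85.7%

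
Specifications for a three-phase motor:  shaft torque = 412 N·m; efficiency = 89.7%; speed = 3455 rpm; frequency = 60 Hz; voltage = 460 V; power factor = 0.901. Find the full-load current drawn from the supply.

ω = 2π×3455/60 = 361.8 rad/s; P_out = τω = 412 × 361.8 = 149062 W
P_in = P_out / η = 149062 / 0.897 = 166178 W
I_L = P_in / (√3·V_L·cosφ) = 166178 / (1.732 × 460 × 0.901) = 231 A

231 A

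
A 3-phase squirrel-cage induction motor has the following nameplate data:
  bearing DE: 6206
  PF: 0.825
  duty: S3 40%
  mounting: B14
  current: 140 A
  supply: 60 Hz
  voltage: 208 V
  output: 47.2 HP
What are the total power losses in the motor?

6400 W

P_in = √3·V·I·cosφ = 1.732×208×140×0.825 = 41610 W
P_out = 47.2×746 = 35211 W
Losses = P_in − P_out = 41610 − 35211 = 6399 W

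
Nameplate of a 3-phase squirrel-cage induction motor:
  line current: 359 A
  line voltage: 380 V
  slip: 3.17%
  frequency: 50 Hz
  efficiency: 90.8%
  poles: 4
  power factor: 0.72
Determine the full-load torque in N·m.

1020 N·m

P_in = √3·V·I·cosφ = 1.732 × 380 × 359 × 0.72 = 170121 W
P_out = η·P_in = 0.908 × 170121 = 154470 W
n_s = 120×50/4 = 1500 rpm; n = 1500×(1−0.0317) = 1452 rpm
ω = 2π×1452/60 = 152.1 rad/s
τ = P_out/ω = 154470/152.1 = 1020 N·m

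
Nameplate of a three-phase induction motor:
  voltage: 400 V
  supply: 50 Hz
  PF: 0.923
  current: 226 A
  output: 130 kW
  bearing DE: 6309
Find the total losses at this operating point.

P_in = √3·V·I·cosφ = 1.732×400×226×0.923 = 144517 W
P_out = 130000 W
Losses = P_in − P_out = 144517 − 130000 = 14517 W

14.5 kW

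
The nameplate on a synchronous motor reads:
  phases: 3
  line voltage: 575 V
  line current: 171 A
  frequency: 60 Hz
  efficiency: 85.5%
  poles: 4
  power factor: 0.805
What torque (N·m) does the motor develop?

622 N·m

P_in = √3·V·I·cosφ = 1.732 × 575 × 171 × 0.805 = 137091 W
P_out = η·P_in = 0.855 × 137091 = 117213 W
n = n_s = 120×60/4 = 1800 rpm (synchronous)
ω = 2π×1800/60 = 188.5 rad/s
τ = P_out/ω = 117213/188.5 = 622 N·m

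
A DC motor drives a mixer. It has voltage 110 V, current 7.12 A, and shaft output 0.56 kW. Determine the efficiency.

71.5 %

P_out = 0.56 kW = 560 W
P_in = V·I = 110 × 7.12 = 783 W
η = P_out / P_in = 560 / 783 = 0.715 = 71.5%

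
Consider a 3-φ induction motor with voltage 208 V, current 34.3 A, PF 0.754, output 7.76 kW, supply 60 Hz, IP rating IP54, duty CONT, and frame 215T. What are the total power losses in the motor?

P_in = √3·V·I·cosφ = 1.732×208×34.3×0.754 = 9317 W
P_out = 7760 W
Losses = P_in − P_out = 9317 − 7760 = 1557 W

1560 W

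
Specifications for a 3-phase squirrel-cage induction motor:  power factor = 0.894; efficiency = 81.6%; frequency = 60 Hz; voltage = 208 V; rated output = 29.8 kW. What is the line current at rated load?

P_out = 29.8 kW = 29800 W
P_in = P_out / η = 29800 / 0.816 = 36520 W
I_L = P_in / (√3·V_L·cosφ) = 36520 / (1.732 × 208 × 0.894) = 113 A

113 A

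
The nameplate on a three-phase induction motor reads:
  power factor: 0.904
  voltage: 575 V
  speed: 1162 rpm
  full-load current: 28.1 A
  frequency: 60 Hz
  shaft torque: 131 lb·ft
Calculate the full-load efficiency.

85.4 %

τ = 131 lb·ft × 1.356 = 177.6 N·m
ω = 2π × 1162/60 = 121.7 rad/s; P_out = τω = 177.6 × 121.7 = 21614 W
P_in = √3·V_L·I_L·cosφ = 1.732 × 575 × 28.1 × 0.904 = 25298 W
η = P_out / P_in = 21614 / 25298 = 0.854 = 85.4%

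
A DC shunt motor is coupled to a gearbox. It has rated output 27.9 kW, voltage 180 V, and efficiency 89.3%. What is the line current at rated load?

P_out = 27.9 kW = 27900 W
P_in = P_out / η = 27900 / 0.893 = 31243 W
I = P_in / V = 31243 / 180 = 174 A

174 A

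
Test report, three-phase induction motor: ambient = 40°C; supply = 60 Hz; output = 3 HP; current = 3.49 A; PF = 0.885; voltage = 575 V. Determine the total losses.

838 W

P_in = √3·V·I·cosφ = 1.732×575×3.49×0.885 = 3076 W
P_out = 3×746 = 2238 W
Losses = P_in − P_out = 3076 − 2238 = 838 W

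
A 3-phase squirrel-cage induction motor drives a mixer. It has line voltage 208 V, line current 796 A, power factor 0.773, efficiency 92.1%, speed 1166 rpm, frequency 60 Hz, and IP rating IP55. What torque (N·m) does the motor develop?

1670 N·m

P_in = √3·V·I·cosφ = 1.732 × 208 × 796 × 0.773 = 221668 W
P_out = η·P_in = 0.921 × 221668 = 204156 W
n = 1166 rpm
ω = 2π×1166/60 = 122.1 rad/s
τ = P_out/ω = 204156/122.1 = 1670 N·m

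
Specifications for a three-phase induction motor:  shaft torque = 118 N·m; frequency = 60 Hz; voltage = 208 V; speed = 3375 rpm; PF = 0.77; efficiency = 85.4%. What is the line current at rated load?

176 A

ω = 2π×3375/60 = 353.4 rad/s; P_out = τω = 118 × 353.4 = 41701 W
P_in = P_out / η = 41701 / 0.854 = 48830 W
I_L = P_in / (√3·V_L·cosφ) = 48830 / (1.732 × 208 × 0.77) = 176 A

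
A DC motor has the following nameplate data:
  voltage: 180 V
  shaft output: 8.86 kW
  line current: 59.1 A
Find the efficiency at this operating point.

P_out = 8.86 kW = 8860 W
P_in = V·I = 180 × 59.1 = 10638 W
η = P_out / P_in = 8860 / 10638 = 0.833 = 83.3%

83.3 %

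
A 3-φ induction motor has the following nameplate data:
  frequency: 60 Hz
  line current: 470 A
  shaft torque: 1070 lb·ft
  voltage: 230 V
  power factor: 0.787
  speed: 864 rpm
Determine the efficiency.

89.1 %

τ = 1070 lb·ft × 1.356 = 1451 N·m
ω = 2π × 864/60 = 90.48 rad/s; P_out = τω = 1451 × 90.48 = 131286 W
P_in = √3·V_L·I_L·cosφ = 1.732 × 230 × 470 × 0.787 = 147349 W
η = P_out / P_in = 131286 / 147349 = 0.891 = 89.1%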